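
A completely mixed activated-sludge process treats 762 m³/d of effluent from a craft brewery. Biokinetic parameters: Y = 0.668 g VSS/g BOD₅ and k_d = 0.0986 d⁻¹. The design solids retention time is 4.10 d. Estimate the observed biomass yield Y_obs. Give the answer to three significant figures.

The observed yield is Y_obs = Y/(1 + k_d·θ_c) = 0.668 / (1 + 0.0986 × 4.10) = 0.668 / 1.404 = 0.4757 g VSS per g BOD₅ removed.

Y_obs ≈ 0.476 g VSS/g BOD₅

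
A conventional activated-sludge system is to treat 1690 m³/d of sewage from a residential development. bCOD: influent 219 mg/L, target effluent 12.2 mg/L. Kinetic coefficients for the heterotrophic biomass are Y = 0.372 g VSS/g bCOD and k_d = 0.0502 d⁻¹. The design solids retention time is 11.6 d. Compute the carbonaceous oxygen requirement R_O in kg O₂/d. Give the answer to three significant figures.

Correct the yield for decay: Y_obs = Y/(1 + k_d θ_c) = 0.372 / (1 + 0.0502 × 11.6) = 0.372 / 1.582 = 0.2351.
ΔS = 219 − 12.2 = 206.8 mg/L, so the substrate removal rate is 1690 × 206.8/1000 = 349.5 kg bCOD/d.
Biomass synthesised: P_X = Y_obs × 349.5 = 82.16 kg VSS/d.
R_O = Q·ΔS − 1.42 P_X = 349.5 − 116.7 = 232.8 kg O₂/d.

R_O ≈ 233 kg O₂/d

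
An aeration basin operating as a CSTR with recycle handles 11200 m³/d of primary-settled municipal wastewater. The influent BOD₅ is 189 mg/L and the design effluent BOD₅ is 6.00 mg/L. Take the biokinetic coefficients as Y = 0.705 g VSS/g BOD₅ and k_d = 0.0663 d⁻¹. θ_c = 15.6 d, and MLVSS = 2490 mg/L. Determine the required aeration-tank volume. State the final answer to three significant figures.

Steady-state biomass mass balance: V·X·(1 + k_d·θ_c) = Y·Q·(S₀ − S)·θ_c, so V = 0.705 × 11200 × (189 − 6.00) × 15.6 / [2490 × (1 + 0.0663 × 15.6)] = 2.25×10^7 / 5065 = 4450 m³.

V ≈ 4450 m³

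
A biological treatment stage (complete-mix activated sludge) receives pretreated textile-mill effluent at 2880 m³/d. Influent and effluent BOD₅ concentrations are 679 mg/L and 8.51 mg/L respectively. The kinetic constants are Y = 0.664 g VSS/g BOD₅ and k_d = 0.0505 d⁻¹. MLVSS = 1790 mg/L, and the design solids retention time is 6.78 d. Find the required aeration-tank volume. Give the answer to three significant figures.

Steady-state biomass mass balance: V·X·(1 + k_d·θ_c) = Y·Q·(S₀ − S)·θ_c, so V = 0.664 × 2880 × (679 − 8.51) × 6.78 / [1790 × (1 + 0.0505 × 6.78)] = 8.69×10^6 / 2403 = 3618 m³.

V ≈ 3620 m³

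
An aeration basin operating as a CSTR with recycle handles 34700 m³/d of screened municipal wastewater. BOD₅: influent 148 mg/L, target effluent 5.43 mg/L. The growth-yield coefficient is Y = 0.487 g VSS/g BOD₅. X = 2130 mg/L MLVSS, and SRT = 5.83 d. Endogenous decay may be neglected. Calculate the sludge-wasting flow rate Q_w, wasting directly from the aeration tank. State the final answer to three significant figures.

Q_w ≈ 1130 m³/d

With k_d = 0 the design equation reduces to V = Y Q (S₀−S) θ_c / X = 0.487 × 34700 × (148 − 5.43) × 5.83 / 2130 = 6594 m³.
With mixed-liquor wasting, θ_c = V/Q_w, so Q_w = V/θ_c = 6594/5.83 = 1131 m³/d.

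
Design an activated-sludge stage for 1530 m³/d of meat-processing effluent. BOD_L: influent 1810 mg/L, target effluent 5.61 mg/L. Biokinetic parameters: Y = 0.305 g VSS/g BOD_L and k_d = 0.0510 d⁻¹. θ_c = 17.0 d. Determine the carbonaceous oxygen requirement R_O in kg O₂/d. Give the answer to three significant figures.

R_O ≈ 2120 kg O₂/d

Correct the yield for decay: Y_obs = Y/(1 + k_d θ_c) = 0.305 / (1 + 0.0510 × 17.0) = 0.305 / 1.867 = 0.1634.
ΔS = 1810 − 5.61 = 1804 mg/L, so the substrate removal rate is 1530 × 1804/1000 = 2761 kg BOD_L/d.
P_X = Y_obs·Q·(S₀ − S) = 0.1634 × 2761 = 451.0 kg VSS/d.
R_O = Q·(S₀ − S) − 1.42·P_X = 2761 − 1.42 × 451.0 = 2120 kg O₂/d.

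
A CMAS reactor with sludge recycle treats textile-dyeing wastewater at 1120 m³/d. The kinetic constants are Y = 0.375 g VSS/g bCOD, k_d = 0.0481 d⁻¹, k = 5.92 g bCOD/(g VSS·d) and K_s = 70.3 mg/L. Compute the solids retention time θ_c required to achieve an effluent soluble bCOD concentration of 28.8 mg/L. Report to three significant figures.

Specific growth rate at S = 28.8 mg/L: μ = YkS/(K_s+S) = 0.375·5.92·28.8/(70.3+28.8) = 0.6452 d⁻¹.
Then 1/θ_c = μ − k_d = 0.6452 − 0.0481 = 0.5971 d⁻¹, giving θ_c = 1.675 d.

θ_c ≈ 1.67 d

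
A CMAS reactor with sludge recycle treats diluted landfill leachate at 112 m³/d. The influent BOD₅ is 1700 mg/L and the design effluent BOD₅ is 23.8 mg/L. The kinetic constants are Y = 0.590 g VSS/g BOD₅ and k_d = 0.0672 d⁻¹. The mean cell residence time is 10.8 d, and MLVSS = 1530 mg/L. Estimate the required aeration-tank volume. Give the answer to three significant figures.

V ≈ 453 m³

Rearranging the biomass balance for a CMAS with decay, V = Y·Q·ΔS·θ_c / [X·(1+k_d θ_c)] = 0.590 × 112 × (1700 − 23.8) × 10.8 / [1530 × (1 + 0.0672 × 10.8)] = 1.2×10^6 / 2640 = 453.1 m³.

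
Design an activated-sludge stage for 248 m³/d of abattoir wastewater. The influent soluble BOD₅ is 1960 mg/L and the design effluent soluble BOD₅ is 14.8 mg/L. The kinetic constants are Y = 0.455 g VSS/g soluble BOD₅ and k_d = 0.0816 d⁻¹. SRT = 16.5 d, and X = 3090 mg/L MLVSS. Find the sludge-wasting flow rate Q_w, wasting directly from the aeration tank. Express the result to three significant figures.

Q_w ≈ 30.3 m³/d

From the SRT design equation V = Y Q (S₀−S) θ_c / [X (1 + k_d θ_c)] = 0.455 × 248 × (1960 − 14.8) × 16.5 / [3090 × (1 + 0.0816 × 16.5)] = 3.62×10^6 / 7250 = 499.5 m³.
For wasting at MLVSS concentration, Q_w = V/θ_c = 499.5/16.5 = 30.27 m³/d.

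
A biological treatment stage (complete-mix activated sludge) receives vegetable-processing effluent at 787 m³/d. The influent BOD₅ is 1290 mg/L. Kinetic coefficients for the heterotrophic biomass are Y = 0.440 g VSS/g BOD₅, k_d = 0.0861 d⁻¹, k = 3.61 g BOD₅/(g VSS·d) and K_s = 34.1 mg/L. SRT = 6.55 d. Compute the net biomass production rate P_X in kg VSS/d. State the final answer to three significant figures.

From the Monod/SRT balance for a CMAS, S = K_s·(1+k_d θ_c)/[θ_c·(Y k − k_d) − 1] = 34.1 × (1 + 0.0861 × 6.55) / [6.55 × (0.440 × 3.61 − 0.0861) − 1] = 53.33 / 8.840 = 6.033 mg/L.
Observed yield with endogenous decay: Y_obs = Y / (1 + k_d·θ_c) = 0.440 / (1 + 0.0861 × 6.55) = 0.440 / 1.564 = 0.2813 g VSS/g BOD₅.
Mass of BOD₅ removed per day: Q(S₀ − S) = 787 × 1284 g/m³ = 1010 kg/d.
Net biomass production P_X = Y_obs × Q·(S₀ − S) = 0.2813 × 1010 = 284.3 kg VSS/d.

P_X ≈ 284 kg VSS/d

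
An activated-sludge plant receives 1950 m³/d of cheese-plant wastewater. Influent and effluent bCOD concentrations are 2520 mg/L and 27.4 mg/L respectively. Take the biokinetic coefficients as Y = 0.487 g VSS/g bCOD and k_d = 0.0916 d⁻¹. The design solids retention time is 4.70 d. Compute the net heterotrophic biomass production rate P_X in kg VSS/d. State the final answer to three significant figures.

The observed yield is Y_obs = Y/(1 + k_d·θ_c) = 0.487 / (1 + 0.0916 × 4.70) = 0.487 / 1.431 = 0.3404 g VSS per g bCOD removed.
Mass of bCOD removed per day: Q(S₀ − S) = 1950 × 2493 g/m³ = 4861 kg/d.
P_X = Y_obs · Q(S₀ − S) = 0.3404 × 4861 = 1655 kg VSS/d.

P_X ≈ 1650 kg VSS/d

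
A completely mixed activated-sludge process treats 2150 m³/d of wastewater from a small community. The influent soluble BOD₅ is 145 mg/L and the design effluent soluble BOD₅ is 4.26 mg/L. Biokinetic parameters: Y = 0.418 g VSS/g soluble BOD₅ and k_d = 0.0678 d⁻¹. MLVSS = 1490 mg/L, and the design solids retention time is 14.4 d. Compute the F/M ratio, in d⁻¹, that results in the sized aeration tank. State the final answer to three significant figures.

F/M ≈ 0.338 d⁻¹

Steady-state biomass mass balance: V·X·(1 + k_d·θ_c) = Y·Q·(S₀ − S)·θ_c, so V = 0.418 × 2150 × (145 − 4.26) × 14.4 / [1490 × (1 + 0.0678 × 14.4)] = 1.82×10^6 / 2945 = 618.5 m³.
Food-to-microorganism ratio F/M = Q S₀ / (V X) = 2150 × 145 / (618.5 × 1490) = 0.3383 d⁻¹.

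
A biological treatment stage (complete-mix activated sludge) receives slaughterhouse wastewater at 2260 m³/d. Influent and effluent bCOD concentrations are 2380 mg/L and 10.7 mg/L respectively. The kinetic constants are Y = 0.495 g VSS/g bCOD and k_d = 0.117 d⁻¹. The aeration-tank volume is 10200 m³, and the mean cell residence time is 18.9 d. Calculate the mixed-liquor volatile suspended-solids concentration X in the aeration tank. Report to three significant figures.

X ≈ 1530 mg/L

Solving the biomass balance for X: X = Y Q (S₀−S) θ_c / [V (1+k_d θ_c)] = 0.495 × 2260 × (2380 − 10.7) × 18.9 / [10200 × (1 + 0.117 × 18.9)] = 1529 mg/L.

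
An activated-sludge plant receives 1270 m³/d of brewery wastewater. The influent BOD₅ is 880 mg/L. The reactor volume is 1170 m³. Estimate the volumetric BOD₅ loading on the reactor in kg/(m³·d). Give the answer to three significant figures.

L_v ≈ 0.955 kg BOD₅/(m³·d)

Applied BOD₅ load per unit volume = Q·S₀/V = (1270 × 880/1000)/1170 = 0.9552 kg BOD₅·m⁻³·d⁻¹.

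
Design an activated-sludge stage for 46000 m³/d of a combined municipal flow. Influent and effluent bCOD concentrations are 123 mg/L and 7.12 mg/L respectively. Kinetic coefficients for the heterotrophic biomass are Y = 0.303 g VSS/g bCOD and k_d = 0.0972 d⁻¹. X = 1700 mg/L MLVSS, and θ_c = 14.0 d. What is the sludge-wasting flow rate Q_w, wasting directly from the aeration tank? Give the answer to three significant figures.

Q_w ≈ 402 m³/d

Steady-state biomass mass balance: V·X·(1 + k_d·θ_c) = Y·Q·(S₀ − S)·θ_c, so V = 0.303 × 46000 × (123 − 7.12) × 14.0 / [1700 × (1 + 0.0972 × 14.0)] = 2.26×10^7 / 4013 = 5634 m³.
With mixed-liquor wasting, θ_c = V/Q_w, so Q_w = V/θ_c = 5634/14.0 = 402.4 m³/d.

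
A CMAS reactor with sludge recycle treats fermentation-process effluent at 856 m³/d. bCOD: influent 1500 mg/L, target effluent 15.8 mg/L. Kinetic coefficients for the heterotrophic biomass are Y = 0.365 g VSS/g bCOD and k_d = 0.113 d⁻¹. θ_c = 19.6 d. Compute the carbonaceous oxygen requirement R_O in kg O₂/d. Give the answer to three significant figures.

R_O ≈ 1070 kg O₂/d

Correct the yield for decay: Y_obs = Y/(1 + k_d θ_c) = 0.365 / (1 + 0.113 × 19.6) = 0.365 / 3.215 = 0.1135.
ΔS = 1500 − 15.8 = 1484 mg/L, so the substrate removal rate is 856 × 1484/1000 = 1270 kg bCOD/d.
Biomass synthesised: P_X = Y_obs × 1270 = 144.2 kg VSS/d.
R_O = Q·ΔS − 1.42 P_X = 1270 − 204.8 = 1066 kg O₂/d.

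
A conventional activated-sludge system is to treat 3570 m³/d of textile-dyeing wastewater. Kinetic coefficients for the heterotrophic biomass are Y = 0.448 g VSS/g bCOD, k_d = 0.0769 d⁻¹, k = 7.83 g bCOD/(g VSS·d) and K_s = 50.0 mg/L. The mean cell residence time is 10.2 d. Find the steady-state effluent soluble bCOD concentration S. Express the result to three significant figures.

S ≈ 2.62 mg/L

From the Monod/SRT balance for a CMAS, S = K_s·(1+k_d θ_c)/[θ_c·(Y k − k_d) − 1] = 50.0 × (1 + 0.0769 × 10.2) / [10.2 × (0.448 × 7.83 − 0.0769) − 1] = 89.22 / 34.00 = 2.624 mg/L.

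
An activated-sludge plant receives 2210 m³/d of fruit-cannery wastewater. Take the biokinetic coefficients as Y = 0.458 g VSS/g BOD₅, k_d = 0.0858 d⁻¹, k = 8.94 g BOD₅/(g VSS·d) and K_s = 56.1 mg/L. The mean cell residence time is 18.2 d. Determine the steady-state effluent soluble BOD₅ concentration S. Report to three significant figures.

S ≈ 2.00 mg/L

From the Monod/SRT balance for a CMAS, S = K_s·(1+k_d θ_c)/[θ_c·(Y k − k_d) − 1] = 56.1 × (1 + 0.0858 × 18.2) / [18.2 × (0.458 × 8.94 − 0.0858) − 1] = 143.7 / 71.96 = 1.997 mg/L.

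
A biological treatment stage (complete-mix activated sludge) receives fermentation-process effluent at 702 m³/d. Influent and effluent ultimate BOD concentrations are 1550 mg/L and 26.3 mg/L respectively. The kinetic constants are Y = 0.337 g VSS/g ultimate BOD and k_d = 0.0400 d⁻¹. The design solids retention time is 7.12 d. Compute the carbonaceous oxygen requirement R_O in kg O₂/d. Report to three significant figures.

Observed yield with endogenous decay: Y_obs = Y / (1 + k_d·θ_c) = 0.337 / (1 + 0.0400 × 7.12) = 0.337 / 1.285 = 0.2623 g VSS/g ultimate BOD.
Substrate removed = Q·(S₀ − S) = 702 m³/d × (1550 − 26.3) g/m³ = 1.07×10^6 g/d = 1070 kg/d.
P_X = Y_obs·Q·(S₀ − S) = 0.2623 × 1070 = 280.6 kg VSS/d.
Carbonaceous O₂ demand = substrate oxidised − cell-mass equivalent = 1070 − 1.42 × 280.6 = 671.2 kg O₂/d.

R_O ≈ 671 kg O₂/d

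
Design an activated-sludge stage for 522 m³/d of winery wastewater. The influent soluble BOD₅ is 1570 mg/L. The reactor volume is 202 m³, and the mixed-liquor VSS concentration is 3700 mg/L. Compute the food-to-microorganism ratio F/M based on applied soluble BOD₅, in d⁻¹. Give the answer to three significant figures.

F/M ≈ 1.10 d⁻¹

F/M = Q·S₀ / (V·X) = 522 × 1570 / (202.0 × 3700) = 1.097 g soluble BOD₅·(g VSS·d)⁻¹.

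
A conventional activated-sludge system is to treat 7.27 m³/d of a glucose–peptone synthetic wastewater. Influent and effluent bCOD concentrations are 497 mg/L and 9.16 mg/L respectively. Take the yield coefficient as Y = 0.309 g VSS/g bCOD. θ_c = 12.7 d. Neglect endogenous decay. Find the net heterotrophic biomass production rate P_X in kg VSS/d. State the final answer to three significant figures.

No decay correction is needed, so Y_obs = Y = 0.309.
Q·(S₀ − S) = 7.27 × (497 − 9.16) × 10⁻³ = 3.547 kg/d removed.
Net biomass production P_X = Y_obs × Q·(S₀ − S) = 0.3090 × 3.547 = 1.096 kg VSS/d.

P_X ≈ 1.10 kg VSS/d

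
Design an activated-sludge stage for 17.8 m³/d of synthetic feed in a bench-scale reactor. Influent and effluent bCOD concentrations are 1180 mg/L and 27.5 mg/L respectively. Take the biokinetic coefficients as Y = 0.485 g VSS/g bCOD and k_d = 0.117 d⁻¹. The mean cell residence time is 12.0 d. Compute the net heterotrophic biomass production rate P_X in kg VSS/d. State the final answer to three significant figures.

P_X ≈ 4.14 kg VSS/d

The observed yield is Y_obs = Y/(1 + k_d·θ_c) = 0.485 / (1 + 0.117 × 12.0) = 0.485 / 2.404 = 0.2017 g VSS per g bCOD removed.
Substrate removed = Q·(S₀ − S) = 17.8 m³/d × (1180 − 27.5) g/m³ = 2.05×10^4 g/d = 20.51 kg/d.
So the net sludge growth is P_X = 0.2017 × 20.51 = 4.139 kg VSS/d.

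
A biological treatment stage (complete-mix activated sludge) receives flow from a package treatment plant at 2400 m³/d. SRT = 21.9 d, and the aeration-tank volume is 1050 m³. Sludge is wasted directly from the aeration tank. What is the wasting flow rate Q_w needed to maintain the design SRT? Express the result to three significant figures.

Q_w ≈ 47.9 m³/d

With mixed-liquor wasting, θ_c = V/Q_w, so Q_w = V/θ_c = 1050/21.9 = 47.95 m³/d.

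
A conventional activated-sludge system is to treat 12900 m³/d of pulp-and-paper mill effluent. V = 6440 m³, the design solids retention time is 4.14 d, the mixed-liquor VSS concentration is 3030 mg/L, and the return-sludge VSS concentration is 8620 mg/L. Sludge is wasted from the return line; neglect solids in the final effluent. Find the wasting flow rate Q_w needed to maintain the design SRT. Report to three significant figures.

θ_c = V·X/(Q_w·X_r) when wasting from the recycle, so Q_w = V·X/(θ_c·X_r) = 6440 × 3030 / (4.14 × 8620) = 546.8 m³/d.

Q_w ≈ 547 m³/d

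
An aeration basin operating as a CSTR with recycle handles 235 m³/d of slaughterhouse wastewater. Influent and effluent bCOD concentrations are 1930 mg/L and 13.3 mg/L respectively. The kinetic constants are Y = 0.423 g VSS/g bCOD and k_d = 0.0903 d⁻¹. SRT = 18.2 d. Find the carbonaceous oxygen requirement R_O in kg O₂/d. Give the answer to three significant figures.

R_O ≈ 348 kg O₂/d

The observed yield is Y_obs = Y/(1 + k_d·θ_c) = 0.423 / (1 + 0.0903 × 18.2) = 0.423 / 2.643 = 0.1600 g VSS per g bCOD removed.
Mass of bCOD removed per day: Q(S₀ − S) = 235 × 1917 g/m³ = 450.4 kg/d.
P_X = Y_obs·Q·(S₀ − S) = 0.1600 × 450.4 = 72.08 kg VSS/d.
R_O = Q·ΔS − 1.42 P_X = 450.4 − 102.3 = 348.1 kg O₂/d.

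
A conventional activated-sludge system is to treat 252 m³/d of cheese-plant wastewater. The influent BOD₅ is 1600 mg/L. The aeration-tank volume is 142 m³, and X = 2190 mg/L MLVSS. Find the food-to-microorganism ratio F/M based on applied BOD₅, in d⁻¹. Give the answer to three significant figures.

F/M = Q·S₀ / (V·X) = 252 × 1600 / (142.0 × 2190) = 1.297 g BOD₅·(g VSS·d)⁻¹.

F/M ≈ 1.30 d⁻¹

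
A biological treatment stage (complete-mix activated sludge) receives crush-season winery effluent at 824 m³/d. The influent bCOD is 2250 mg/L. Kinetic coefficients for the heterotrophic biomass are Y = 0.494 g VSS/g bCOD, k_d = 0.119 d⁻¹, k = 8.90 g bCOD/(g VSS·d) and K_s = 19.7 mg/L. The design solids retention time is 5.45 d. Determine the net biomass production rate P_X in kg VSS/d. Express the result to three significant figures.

P_X ≈ 555 kg VSS/d

Effluent substrate depends only on kinetics and SRT: S = K_s(1 + k_d θ_c) / [θ_c(Yk − k_d) − 1] = 19.7 × (1 + 0.119 × 5.45) / [5.45 × (0.494 × 8.90 − 0.119) − 1] = 32.48 / 22.31 = 1.455 mg/L.
Y_obs = Y / (1 + k_d θ_c) = 0.494 / (1 + 0.119 × 5.45) = 0.494 / 1.649 = 0.2997.
Substrate removed = Q·(S₀ − S) = 824 m³/d × (2250 − 1.46) g/m³ = 1.85×10^6 g/d = 1853 kg/d.
P_X = Y_obs · Q(S₀ − S) = 0.2997 × 1853 = 555.2 kg VSS/d.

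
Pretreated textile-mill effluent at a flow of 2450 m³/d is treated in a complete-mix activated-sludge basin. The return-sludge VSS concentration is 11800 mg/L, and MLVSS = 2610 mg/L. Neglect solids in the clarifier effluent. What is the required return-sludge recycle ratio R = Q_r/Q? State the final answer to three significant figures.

Solids balance on the clarifier gives (1+R)X = R·X_r, so R = X/(X_r − X) = 2610 / (11800 − 2610) = 0.2840.

R ≈ 0.284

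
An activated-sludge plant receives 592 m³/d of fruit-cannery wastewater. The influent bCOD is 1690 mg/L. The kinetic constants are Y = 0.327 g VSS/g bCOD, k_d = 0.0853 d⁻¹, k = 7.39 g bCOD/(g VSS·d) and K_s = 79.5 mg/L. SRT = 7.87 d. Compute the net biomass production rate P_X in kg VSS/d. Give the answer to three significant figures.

P_X ≈ 195 kg VSS/d

From the Monod/SRT balance for a CMAS, S = K_s·(1+k_d θ_c)/[θ_c·(Y k − k_d) − 1] = 79.5 × (1 + 0.0853 × 7.87) / [7.87 × (0.327 × 7.39 − 0.0853) − 1] = 132.9 / 17.35 = 7.660 mg/L.
Observed yield with endogenous decay: Y_obs = Y / (1 + k_d·θ_c) = 0.327 / (1 + 0.0853 × 7.87) = 0.327 / 1.671 = 0.1957 g VSS/g bCOD.
ΔS = 1690 − 7.66 = 1682 mg/L, so the substrate removal rate is 592 × 1682/1000 = 995.9 kg bCOD/d.
P_X = Y_obs · Q(S₀ − S) = 0.1957 × 995.9 = 194.9 kg VSS/d.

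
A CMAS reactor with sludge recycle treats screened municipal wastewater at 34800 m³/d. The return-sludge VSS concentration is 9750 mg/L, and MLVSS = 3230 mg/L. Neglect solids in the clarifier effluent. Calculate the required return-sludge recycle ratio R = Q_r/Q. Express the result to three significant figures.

R ≈ 0.495

Solids balance on the clarifier gives (1+R)X = R·X_r, so R = X/(X_r − X) = 3230 / (9750 − 3230) = 0.4954.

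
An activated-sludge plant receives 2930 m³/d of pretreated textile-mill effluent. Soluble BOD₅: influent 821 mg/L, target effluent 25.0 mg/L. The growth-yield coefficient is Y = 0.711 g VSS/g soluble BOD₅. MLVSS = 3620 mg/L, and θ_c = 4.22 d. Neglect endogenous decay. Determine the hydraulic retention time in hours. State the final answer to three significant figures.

τ ≈ 15.8 h

Biomass mass balance (decay neglected): V·X = Y·Q·(S₀ − S)·θ_c, so V = 0.711 × 2930 × (821 − 25.0) × 4.22 / 3620 = 1933 m³.
Hydraulic retention time τ = V/Q = 1933 / 2930 = 0.6598 d = 15.83 h.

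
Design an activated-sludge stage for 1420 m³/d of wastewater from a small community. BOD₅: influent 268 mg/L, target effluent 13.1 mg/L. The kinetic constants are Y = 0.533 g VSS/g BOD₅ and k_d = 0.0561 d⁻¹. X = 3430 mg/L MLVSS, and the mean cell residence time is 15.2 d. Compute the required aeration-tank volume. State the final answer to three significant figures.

V ≈ 461 m³

From the SRT design equation V = Y Q (S₀−S) θ_c / [X (1 + k_d θ_c)] = 0.533 × 1420 × (268 − 13.1) × 15.2 / [3430 × (1 + 0.0561 × 15.2)] = 2.93×10^6 / 6355 = 461.5 m³.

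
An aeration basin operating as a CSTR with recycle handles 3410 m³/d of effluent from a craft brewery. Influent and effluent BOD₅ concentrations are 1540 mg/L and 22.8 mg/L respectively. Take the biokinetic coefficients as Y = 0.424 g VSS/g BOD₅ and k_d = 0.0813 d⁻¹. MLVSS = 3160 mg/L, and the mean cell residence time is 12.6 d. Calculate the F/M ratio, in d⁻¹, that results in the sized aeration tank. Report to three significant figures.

F/M ≈ 0.385 d⁻¹

Rearranging the biomass balance for a CMAS with decay, V = Y·Q·ΔS·θ_c / [X·(1+k_d θ_c)] = 0.424 × 3410 × (1540 − 22.8) × 12.6 / [3160 × (1 + 0.0813 × 12.6)] = 2.76×10^7 / 6397 = 4321 m³.
F/M = Q·S₀ / (V·X) = 3410 × 1540 / (4321 × 3160) = 0.3846 g BOD₅·(g VSS·d)⁻¹.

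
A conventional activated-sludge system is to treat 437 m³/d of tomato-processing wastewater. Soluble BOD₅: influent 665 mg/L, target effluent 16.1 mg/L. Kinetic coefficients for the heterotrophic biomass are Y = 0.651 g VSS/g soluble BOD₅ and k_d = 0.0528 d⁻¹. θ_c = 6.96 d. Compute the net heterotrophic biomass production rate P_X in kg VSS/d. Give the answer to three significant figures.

P_X ≈ 135 kg VSS/d

Y_obs = Y / (1 + k_d θ_c) = 0.651 / (1 + 0.0528 × 6.96) = 0.651 / 1.367 = 0.4761.
Q·(S₀ − S) = 437 × (665 − 16.1) × 10⁻³ = 283.6 kg/d removed.
So the net sludge growth is P_X = 0.4761 × 283.6 = 135.0 kg VSS/d.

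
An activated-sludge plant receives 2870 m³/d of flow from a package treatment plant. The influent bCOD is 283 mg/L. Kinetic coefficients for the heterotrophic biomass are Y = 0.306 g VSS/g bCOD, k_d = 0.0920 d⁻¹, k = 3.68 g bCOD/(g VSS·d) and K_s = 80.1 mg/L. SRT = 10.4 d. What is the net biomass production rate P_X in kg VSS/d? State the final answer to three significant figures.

P_X ≈ 120 kg VSS/d

From the Monod/SRT balance for a CMAS, S = K_s·(1+k_d θ_c)/[θ_c·(Y k − k_d) − 1] = 80.1 × (1 + 0.0920 × 10.4) / [10.4 × (0.306 × 3.68 − 0.0920) − 1] = 156.7 / 9.754 = 16.07 mg/L.
Correct the yield for decay: Y_obs = Y/(1 + k_d θ_c) = 0.306 / (1 + 0.0920 × 10.4) = 0.306 / 1.957 = 0.1564.
ΔS = 283 − 16.1 = 266.9 mg/L, so the substrate removal rate is 2870 × 266.9/1000 = 766.0 kg bCOD/d.
So the net sludge growth is P_X = 0.1564 × 766.0 = 119.8 kg VSS/d.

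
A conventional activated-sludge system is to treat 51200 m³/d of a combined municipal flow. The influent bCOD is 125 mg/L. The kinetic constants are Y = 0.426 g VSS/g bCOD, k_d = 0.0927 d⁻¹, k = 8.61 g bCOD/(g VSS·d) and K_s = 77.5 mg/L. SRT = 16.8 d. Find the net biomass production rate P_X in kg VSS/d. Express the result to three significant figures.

P_X ≈ 1040 kg VSS/d

From the Monod/SRT balance for a CMAS, S = K_s·(1+k_d θ_c)/[θ_c·(Y k − k_d) − 1] = 77.5 × (1 + 0.0927 × 16.8) / [16.8 × (0.426 × 8.61 − 0.0927) − 1] = 198.2 / 59.06 = 3.356 mg/L.
The observed yield is Y_obs = Y/(1 + k_d·θ_c) = 0.426 / (1 + 0.0927 × 16.8) = 0.426 / 2.557 = 0.1666 g VSS per g bCOD removed.
Mass of bCOD removed per day: Q(S₀ − S) = 51200 × 121.6 g/m³ = 6228 kg/d.
Net biomass production P_X = Y_obs × Q·(S₀ − S) = 0.1666 × 6228 = 1037 kg VSS/d.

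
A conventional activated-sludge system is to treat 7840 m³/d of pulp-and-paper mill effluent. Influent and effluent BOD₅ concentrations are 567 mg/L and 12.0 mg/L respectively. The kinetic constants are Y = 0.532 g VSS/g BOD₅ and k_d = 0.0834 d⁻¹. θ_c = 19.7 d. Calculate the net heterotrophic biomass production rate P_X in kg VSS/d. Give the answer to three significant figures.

The observed yield is Y_obs = Y/(1 + k_d·θ_c) = 0.532 / (1 + 0.0834 × 19.7) = 0.532 / 2.643 = 0.2013 g VSS per g BOD₅ removed.
ΔS = 567 − 12.0 = 555.0 mg/L, so the substrate removal rate is 7840 × 555.0/1000 = 4351 kg BOD₅/d.
Net biomass production P_X = Y_obs × Q·(S₀ − S) = 0.2013 × 4351 = 875.8 kg VSS/d.

P_X ≈ 876 kg VSS/d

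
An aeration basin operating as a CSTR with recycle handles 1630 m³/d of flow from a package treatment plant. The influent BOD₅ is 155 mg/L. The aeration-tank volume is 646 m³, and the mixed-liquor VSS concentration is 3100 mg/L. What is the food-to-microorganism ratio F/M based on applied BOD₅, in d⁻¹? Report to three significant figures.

F/M ≈ 0.126 d⁻¹

Food-to-microorganism ratio F/M = Q S₀ / (V X) = 1630 × 155 / (646.0 × 3100) = 0.1262 d⁻¹.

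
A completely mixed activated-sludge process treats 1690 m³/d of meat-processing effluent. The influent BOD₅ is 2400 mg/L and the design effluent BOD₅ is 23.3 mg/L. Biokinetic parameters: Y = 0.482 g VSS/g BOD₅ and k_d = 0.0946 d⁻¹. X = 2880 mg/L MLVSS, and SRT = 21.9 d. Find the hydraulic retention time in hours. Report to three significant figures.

Rearranging the biomass balance for a CMAS with decay, V = Y·Q·ΔS·θ_c / [X·(1+k_d θ_c)] = 0.482 × 1690 × (2400 − 23.3) × 21.9 / [2880 × (1 + 0.0946 × 21.9)] = 4.24×10^7 / 8847 = 4793 m³.
τ = V/Q = 4793/1690 = 2.836 d, or 68.06 h.

τ ≈ 68.1 h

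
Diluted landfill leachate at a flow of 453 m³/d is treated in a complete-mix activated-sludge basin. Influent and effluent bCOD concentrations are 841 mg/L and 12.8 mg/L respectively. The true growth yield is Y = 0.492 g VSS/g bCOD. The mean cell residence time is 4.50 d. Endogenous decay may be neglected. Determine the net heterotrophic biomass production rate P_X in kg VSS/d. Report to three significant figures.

With endogenous decay neglected, the observed yield equals the true yield: Y_obs = Y = 0.492 g VSS/g bCOD.
Mass of bCOD removed per day: Q(S₀ − S) = 453 × 828.2 g/m³ = 375.2 kg/d.
Net biomass production P_X = Y_obs × Q·(S₀ − S) = 0.4920 × 375.2 = 184.6 kg VSS/d.

P_X ≈ 185 kg VSS/d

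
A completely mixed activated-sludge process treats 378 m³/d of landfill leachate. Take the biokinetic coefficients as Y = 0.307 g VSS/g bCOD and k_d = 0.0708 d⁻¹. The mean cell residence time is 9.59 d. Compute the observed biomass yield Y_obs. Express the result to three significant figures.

Y_obs ≈ 0.183 g VSS/g bCOD

Observed yield with endogenous decay: Y_obs = Y / (1 + k_d·θ_c) = 0.307 / (1 + 0.0708 × 9.59) = 0.307 / 1.679 = 0.1828 g VSS/g bCOD.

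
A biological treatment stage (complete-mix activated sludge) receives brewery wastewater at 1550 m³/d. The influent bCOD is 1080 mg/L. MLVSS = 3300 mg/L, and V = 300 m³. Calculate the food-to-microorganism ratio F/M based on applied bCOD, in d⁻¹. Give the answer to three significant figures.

F/M = applied load / biomass = Q·S₀/(V·X) = 1550 × 1080 / (300.0 × 3300) = 1.691 d⁻¹.

F/M ≈ 1.69 d⁻¹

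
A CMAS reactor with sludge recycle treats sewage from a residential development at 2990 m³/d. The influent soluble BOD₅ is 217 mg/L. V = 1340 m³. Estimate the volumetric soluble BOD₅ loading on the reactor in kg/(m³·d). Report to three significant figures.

L_v ≈ 0.484 kg soluble BOD₅/(m³·d)

Volumetric loading L_v = Q·S₀ / V = 2990 × 217 g/m³ / 1340 m³ = 484.2 g/(m³·d) = 0.4842 kg soluble BOD₅/(m³·d).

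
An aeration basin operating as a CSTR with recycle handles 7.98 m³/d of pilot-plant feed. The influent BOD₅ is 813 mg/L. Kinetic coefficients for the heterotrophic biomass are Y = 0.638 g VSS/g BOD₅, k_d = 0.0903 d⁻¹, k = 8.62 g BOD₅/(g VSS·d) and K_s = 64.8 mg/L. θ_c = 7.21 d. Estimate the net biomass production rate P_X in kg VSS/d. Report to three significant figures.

From the Monod/SRT balance for a CMAS, S = K_s·(1+k_d θ_c)/[θ_c·(Y k − k_d) − 1] = 64.8 × (1 + 0.0903 × 7.21) / [7.21 × (0.638 × 8.62 − 0.0903) − 1] = 107.0 / 38.00 = 2.815 mg/L.
Correct the yield for decay: Y_obs = Y/(1 + k_d θ_c) = 0.638 / (1 + 0.0903 × 7.21) = 0.638 / 1.651 = 0.3864.
ΔS = 813 − 2.82 = 810.2 mg/L, so the substrate removal rate is 7.98 × 810.2/1000 = 6.465 kg BOD₅/d.
So the net sludge growth is P_X = 0.3864 × 6.465 = 2.498 kg VSS/d.

P_X ≈ 2.50 kg VSS/d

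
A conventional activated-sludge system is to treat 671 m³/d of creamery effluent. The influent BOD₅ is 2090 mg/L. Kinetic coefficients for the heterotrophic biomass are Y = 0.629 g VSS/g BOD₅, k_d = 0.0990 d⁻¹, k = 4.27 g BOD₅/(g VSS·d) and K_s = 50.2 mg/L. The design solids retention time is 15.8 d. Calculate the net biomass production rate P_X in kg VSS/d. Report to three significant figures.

P_X ≈ 343 kg VSS/d

Effluent substrate depends only on kinetics and SRT: S = K_s(1 + k_d θ_c) / [θ_c(Yk − k_d) − 1] = 50.2 × (1 + 0.0990 × 15.8) / [15.8 × (0.629 × 4.27 − 0.0990) − 1] = 128.7 / 39.87 = 3.228 mg/L.
Y_obs = Y / (1 + k_d θ_c) = 0.629 / (1 + 0.0990 × 15.8) = 0.629 / 2.564 = 0.2453.
Q·(S₀ − S) = 671 × (2090 − 3.23) × 10⁻³ = 1400 kg/d removed.
P_X = Y_obs · Q(S₀ − S) = 0.2453 × 1400 = 343.5 kg VSS/d.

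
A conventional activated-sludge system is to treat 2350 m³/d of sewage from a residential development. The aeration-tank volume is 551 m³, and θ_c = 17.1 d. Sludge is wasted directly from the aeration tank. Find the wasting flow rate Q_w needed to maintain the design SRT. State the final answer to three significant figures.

With mixed-liquor wasting, θ_c = V/Q_w, so Q_w = V/θ_c = 551.0/17.1 = 32.22 m³/d.

Q_w ≈ 32.2 m³/d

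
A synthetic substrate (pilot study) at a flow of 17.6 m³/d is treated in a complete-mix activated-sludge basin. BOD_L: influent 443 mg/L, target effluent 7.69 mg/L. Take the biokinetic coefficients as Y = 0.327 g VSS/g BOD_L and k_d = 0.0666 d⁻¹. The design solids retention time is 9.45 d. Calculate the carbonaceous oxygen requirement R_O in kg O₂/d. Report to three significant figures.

The observed yield is Y_obs = Y/(1 + k_d·θ_c) = 0.327 / (1 + 0.0666 × 9.45) = 0.327 / 1.629 = 0.2007 g VSS per g BOD_L removed.
Q·(S₀ − S) = 17.6 × (443 − 7.69) × 10⁻³ = 7.661 kg/d removed.
Net sludge production P_X = 0.2007 × 7.661 = 1.538 kg VSS/d.
Carbonaceous O₂ demand = substrate oxidised − cell-mass equivalent = 7.661 − 1.42 × 1.538 = 5.478 kg O₂/d.

R_O ≈ 5.48 kg O₂/d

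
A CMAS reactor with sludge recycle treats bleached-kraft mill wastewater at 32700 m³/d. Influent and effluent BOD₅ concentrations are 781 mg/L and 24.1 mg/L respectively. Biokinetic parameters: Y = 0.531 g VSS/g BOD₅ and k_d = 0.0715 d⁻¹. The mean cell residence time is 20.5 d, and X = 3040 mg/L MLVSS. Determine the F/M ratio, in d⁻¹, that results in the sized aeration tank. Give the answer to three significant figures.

Steady-state biomass mass balance: V·X·(1 + k_d·θ_c) = Y·Q·(S₀ − S)·θ_c, so V = 0.531 × 32700 × (781 − 24.1) × 20.5 / [3040 × (1 + 0.0715 × 20.5)] = 2.69×10^8 / 7496 = 35943 m³.
F/M = Q·S₀ / (V·X) = 32700 × 781 / (35943 × 3040) = 0.2337 g BOD₅·(g VSS·d)⁻¹.

F/M ≈ 0.234 d⁻¹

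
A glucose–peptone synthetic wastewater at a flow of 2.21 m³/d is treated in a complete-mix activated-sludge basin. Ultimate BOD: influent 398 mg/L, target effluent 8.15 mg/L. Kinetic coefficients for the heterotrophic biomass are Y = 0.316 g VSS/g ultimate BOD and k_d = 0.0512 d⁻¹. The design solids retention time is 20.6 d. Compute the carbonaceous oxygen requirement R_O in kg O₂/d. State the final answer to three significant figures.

R_O ≈ 0.673 kg O₂/d

The observed yield is Y_obs = Y/(1 + k_d·θ_c) = 0.316 / (1 + 0.0512 × 20.6) = 0.316 / 2.055 = 0.1538 g VSS per g ultimate BOD removed.
Substrate removed = Q·(S₀ − S) = 2.21 m³/d × (398 − 8.15) g/m³ = 8.62×10^2 g/d = 0.8616 kg/d.
P_X = Y_obs·Q·(S₀ − S) = 0.1538 × 0.8616 = 0.1325 kg VSS/d.
Carbonaceous O₂ demand = substrate oxidised − cell-mass equivalent = 0.8616 − 1.42 × 0.1325 = 0.6734 kg O₂/d.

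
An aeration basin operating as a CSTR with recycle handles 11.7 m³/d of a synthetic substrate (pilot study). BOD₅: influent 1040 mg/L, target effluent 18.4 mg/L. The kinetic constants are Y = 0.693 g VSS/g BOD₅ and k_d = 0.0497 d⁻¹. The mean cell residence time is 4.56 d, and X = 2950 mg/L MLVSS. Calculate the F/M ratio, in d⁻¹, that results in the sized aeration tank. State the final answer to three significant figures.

F/M ≈ 0.395 d⁻¹

Steady-state biomass mass balance: V·X·(1 + k_d·θ_c) = Y·Q·(S₀ − S)·θ_c, so V = 0.693 × 11.7 × (1040 − 18.4) × 4.56 / [2950 × (1 + 0.0497 × 4.56)] = 3.78×10^4 / 3619 = 10.44 m³.
F/M = Q·S₀ / (V·X) = 11.7 × 1040 / (10.44 × 2950) = 0.3952 g BOD₅·(g VSS·d)⁻¹.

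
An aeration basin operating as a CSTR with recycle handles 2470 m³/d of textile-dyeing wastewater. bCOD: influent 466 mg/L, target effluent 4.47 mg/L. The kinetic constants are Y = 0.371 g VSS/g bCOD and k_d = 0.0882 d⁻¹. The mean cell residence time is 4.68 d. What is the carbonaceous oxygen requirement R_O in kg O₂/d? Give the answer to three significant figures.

The observed yield is Y_obs = Y/(1 + k_d·θ_c) = 0.371 / (1 + 0.0882 × 4.68) = 0.371 / 1.413 = 0.2626 g VSS per g bCOD removed.
Q·(S₀ − S) = 2470 × (466 − 4.47) × 10⁻³ = 1140 kg/d removed.
P_X = Y_obs·Q·(S₀ − S) = 0.2626 × 1140 = 299.4 kg VSS/d.
R_O = Q·(S₀ − S) − 1.42·P_X = 1140 − 1.42 × 299.4 = 714.9 kg O₂/d.

R_O ≈ 715 kg O₂/d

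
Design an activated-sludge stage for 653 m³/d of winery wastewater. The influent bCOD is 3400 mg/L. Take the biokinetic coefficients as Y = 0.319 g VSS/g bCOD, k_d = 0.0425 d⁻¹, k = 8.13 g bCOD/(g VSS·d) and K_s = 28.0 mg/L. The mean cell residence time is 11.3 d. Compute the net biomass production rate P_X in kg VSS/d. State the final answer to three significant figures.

From the Monod/SRT balance for a CMAS, S = K_s·(1+k_d θ_c)/[θ_c·(Y k − k_d) − 1] = 28.0 × (1 + 0.0425 × 11.3) / [11.3 × (0.319 × 8.13 − 0.0425) − 1] = 41.45 / 27.83 = 1.490 mg/L.
Observed yield with endogenous decay: Y_obs = Y / (1 + k_d·θ_c) = 0.319 / (1 + 0.0425 × 11.3) = 0.319 / 1.480 = 0.2155 g VSS/g bCOD.
Substrate removed = Q·(S₀ − S) = 653 m³/d × (3400 − 1.49) g/m³ = 2.22×10^6 g/d = 2219 kg/d.
So the net sludge growth is P_X = 0.2155 × 2219 = 478.3 kg VSS/d.

P_X ≈ 478 kg VSS/d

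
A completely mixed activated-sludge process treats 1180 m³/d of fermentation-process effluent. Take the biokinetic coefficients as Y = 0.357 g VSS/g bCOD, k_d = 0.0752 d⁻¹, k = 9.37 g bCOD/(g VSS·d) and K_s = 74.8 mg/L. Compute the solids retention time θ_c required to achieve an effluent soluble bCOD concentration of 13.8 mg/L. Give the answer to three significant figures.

At the target effluent, Y k S/(K_s+S) = 0.357×9.37×13.8/88.60 = 0.5210 d⁻¹.
1/θ_c = 0.5210 − 0.0752 = 0.4458 d⁻¹, so θ_c = 2.243 d.

θ_c ≈ 2.24 d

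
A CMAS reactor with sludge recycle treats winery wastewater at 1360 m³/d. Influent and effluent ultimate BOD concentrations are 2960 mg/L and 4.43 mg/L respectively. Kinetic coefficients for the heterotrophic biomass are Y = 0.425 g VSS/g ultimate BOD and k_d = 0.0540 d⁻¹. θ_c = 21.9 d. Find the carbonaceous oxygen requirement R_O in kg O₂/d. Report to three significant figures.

R_O ≈ 2910 kg O₂/d

Correct the yield for decay: Y_obs = Y/(1 + k_d θ_c) = 0.425 / (1 + 0.0540 × 21.9) = 0.425 / 2.183 = 0.1947.
Q·(S₀ − S) = 1360 × (2960 − 4.43) × 10⁻³ = 4020 kg/d removed.
P_X = Y_obs·Q·(S₀ − S) = 0.1947 × 4020 = 782.7 kg VSS/d.
Carbonaceous O₂ demand = substrate oxidised − cell-mass equivalent = 4020 − 1.42 × 782.7 = 2908 kg O₂/d.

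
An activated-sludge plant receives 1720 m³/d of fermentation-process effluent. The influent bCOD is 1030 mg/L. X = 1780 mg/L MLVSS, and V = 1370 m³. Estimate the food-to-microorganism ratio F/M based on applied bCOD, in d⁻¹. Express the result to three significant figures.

F/M ≈ 0.726 d⁻¹

F/M = Q·S₀ / (V·X) = 1720 × 1030 / (1370 × 1780) = 0.7265 g bCOD·(g VSS·d)⁻¹.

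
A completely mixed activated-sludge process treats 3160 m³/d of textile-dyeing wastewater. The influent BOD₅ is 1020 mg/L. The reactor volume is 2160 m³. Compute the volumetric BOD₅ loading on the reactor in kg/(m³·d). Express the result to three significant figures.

L_v ≈ 1.49 kg BOD₅/(m³·d)

L_v = Q S₀ / V = 3160 × 1020 × 10⁻³ / 2160 = 1.492 kg/(m³·d).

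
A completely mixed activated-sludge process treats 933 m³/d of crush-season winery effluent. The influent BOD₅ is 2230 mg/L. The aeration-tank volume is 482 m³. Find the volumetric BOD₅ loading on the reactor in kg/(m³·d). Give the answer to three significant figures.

L_v ≈ 4.32 kg BOD₅/(m³·d)

Volumetric loading L_v = Q·S₀ / V = 933 × 2230 g/m³ / 482.0 m³ = 4317 g/(m³·d) = 4.317 kg BOD₅/(m³·d).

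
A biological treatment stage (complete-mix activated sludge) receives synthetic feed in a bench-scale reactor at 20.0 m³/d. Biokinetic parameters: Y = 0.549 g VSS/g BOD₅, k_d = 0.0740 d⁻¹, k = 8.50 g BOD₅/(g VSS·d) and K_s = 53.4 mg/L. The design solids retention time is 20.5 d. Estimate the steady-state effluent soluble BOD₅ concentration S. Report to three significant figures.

From the Monod/SRT balance for a CMAS, S = K_s·(1+k_d θ_c)/[θ_c·(Y k − k_d) − 1] = 53.4 × (1 + 0.0740 × 20.5) / [20.5 × (0.549 × 8.50 − 0.0740) − 1] = 134.4 / 93.15 = 1.443 mg/L.

S ≈ 1.44 mg/L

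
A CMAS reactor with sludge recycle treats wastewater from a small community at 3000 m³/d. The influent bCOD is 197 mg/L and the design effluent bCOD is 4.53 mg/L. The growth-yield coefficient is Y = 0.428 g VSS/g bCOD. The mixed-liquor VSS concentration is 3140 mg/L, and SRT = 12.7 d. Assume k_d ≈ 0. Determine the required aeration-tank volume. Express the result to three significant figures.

With k_d = 0 the design equation reduces to V = Y Q (S₀−S) θ_c / X = 0.428 × 3000 × (197 − 4.53) × 12.7 / 3140 = 999.5 m³.

V ≈ 1000 m³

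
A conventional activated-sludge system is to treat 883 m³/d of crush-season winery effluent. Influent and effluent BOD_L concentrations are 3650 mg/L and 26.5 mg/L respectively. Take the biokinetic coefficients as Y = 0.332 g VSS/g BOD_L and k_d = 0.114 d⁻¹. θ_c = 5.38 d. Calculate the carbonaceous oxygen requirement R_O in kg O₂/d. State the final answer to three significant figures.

R_O ≈ 2260 kg O₂/d

The observed yield is Y_obs = Y/(1 + k_d·θ_c) = 0.332 / (1 + 0.114 × 5.38) = 0.332 / 1.613 = 0.2058 g VSS per g BOD_L removed.
ΔS = 3650 − 26.5 = 3624 mg/L, so the substrate removal rate is 883 × 3624/1000 = 3200 kg BOD_L/d.
Net sludge production P_X = 0.2058 × 3200 = 658.4 kg VSS/d.
R_O = Q·ΔS − 1.42 P_X = 3200 − 935.0 = 2265 kg O₂/d.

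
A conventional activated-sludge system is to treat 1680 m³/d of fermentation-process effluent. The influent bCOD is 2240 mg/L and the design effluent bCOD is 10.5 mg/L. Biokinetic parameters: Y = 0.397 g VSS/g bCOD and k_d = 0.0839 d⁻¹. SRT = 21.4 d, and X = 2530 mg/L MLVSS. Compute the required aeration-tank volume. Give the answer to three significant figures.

From the SRT design equation V = Y Q (S₀−S) θ_c / [X (1 + k_d θ_c)] = 0.397 × 1680 × (2240 − 10.5) × 21.4 / [2530 × (1 + 0.0839 × 21.4)] = 3.18×10^7 / 7073 = 4499 m³.

V ≈ 4500 m³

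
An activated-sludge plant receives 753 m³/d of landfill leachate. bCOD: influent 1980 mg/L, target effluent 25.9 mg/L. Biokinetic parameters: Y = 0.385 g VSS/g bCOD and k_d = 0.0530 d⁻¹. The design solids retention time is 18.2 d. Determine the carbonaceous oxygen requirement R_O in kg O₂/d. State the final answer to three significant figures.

R_O ≈ 1060 kg O₂/d

The observed yield is Y_obs = Y/(1 + k_d·θ_c) = 0.385 / (1 + 0.0530 × 18.2) = 0.385 / 1.965 = 0.1960 g VSS per g bCOD removed.
Mass of bCOD removed per day: Q(S₀ − S) = 753 × 1954 g/m³ = 1471 kg/d.
P_X = Y_obs·Q·(S₀ − S) = 0.1960 × 1471 = 288.4 kg VSS/d.
R_O = Q·(S₀ − S) − 1.42·P_X = 1471 − 1.42 × 288.4 = 1062 kg O₂/d.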